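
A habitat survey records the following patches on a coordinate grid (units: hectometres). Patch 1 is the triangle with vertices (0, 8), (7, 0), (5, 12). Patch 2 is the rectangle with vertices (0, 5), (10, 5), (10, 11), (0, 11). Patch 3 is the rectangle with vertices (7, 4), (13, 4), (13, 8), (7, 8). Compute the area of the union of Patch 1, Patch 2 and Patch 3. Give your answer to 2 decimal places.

By inclusion–exclusion:
Individual areas: |Patch 1| = 34, |Patch 2| = 60, |Patch 3| = 24.
|Patch 1∩Patch 2| = 24.4375.
|Patch 1∩Patch 3| = 0.
|Patch 2∩Patch 3|: x∈[7,10], y∈[5,8] → 3·3 = 9.
|Patch 1∩Patch 2∩Patch 3| = 0.
|Patch 1 ∪ Patch 2 ∪ Patch 3| = 118 − 33.4375 + 0 = 84.56.

84.56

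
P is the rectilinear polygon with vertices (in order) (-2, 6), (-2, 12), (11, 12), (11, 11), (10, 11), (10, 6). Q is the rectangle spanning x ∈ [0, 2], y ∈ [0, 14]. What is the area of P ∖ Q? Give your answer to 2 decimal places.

|P| = 73, |P∩Q| = 12.
|P ∖ Q| = |P| − |P∩Q| = 73 − 12 = 61.00.

61.00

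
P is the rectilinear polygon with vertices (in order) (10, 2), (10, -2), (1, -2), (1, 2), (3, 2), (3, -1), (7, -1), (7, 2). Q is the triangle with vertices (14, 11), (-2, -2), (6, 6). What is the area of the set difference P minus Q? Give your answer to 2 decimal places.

|P| = 24, |P∩Q| = 1.0024.
|P ∖ Q| = |P| − |P∩Q| = 24 − 1.0024 = 23.00.

23.00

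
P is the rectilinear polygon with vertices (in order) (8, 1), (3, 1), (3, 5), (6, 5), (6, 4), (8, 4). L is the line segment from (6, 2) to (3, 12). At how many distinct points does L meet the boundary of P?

The segment meets the boundary at (5.1,5).

1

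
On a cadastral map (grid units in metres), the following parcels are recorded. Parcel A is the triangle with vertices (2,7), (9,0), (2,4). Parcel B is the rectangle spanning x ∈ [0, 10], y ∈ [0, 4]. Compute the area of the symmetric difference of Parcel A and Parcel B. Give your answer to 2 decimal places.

38.50

|Parcel A| = 10.5, |Parcel B| = 40, |Parcel A∩Parcel B| = 6.
|Parcel A △ Parcel B| = |Parcel A| + |Parcel B| − 2·|Parcel A∩Parcel B| = 10.5 + 40 − 12 = 38.50.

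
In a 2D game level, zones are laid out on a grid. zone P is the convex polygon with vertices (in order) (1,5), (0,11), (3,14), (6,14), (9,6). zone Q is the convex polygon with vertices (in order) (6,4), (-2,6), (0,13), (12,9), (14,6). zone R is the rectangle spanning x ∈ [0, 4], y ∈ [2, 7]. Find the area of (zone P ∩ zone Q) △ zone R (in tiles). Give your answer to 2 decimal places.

55.12

|zone P ∩ zone Q| = 46.4827.
|(zone P ∩ zone Q) ∩ zone R| = 5.6821.
|(zone P ∩ zone Q) △ zone R| = 46.4827 + 20 − 11.3641 = 55.12.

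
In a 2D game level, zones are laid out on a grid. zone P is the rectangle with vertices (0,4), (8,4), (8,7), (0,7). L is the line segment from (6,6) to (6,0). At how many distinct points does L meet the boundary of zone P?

1

The segment meets the boundary at (6,4).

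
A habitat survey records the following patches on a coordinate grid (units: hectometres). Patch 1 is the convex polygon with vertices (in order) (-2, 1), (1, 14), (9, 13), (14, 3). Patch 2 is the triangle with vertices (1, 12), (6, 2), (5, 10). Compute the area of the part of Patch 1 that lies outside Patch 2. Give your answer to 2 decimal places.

123.50

|Patch 1| = 138.5, |Patch 1∩Patch 2| = 15.
|Patch 1 ∖ Patch 2| = |Patch 1| − |Patch 1∩Patch 2| = 138.5 − 15 = 123.50.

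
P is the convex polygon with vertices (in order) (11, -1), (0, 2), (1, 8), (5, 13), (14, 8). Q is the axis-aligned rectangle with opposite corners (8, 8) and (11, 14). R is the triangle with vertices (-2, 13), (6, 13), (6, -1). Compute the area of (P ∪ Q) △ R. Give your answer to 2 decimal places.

117.56

|P ∪ Q| = 136.
|(P ∪ Q) ∩ R| = 37.2219.
|(P ∪ Q) △ R| = 136 + 56 − 74.4438 = 117.56.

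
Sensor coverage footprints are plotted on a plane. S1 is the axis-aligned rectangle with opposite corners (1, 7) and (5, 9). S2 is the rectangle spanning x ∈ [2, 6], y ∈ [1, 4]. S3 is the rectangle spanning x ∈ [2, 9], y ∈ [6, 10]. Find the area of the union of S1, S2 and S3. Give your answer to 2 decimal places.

By inclusion–exclusion:
Individual areas: |S1| = 8, |S2| = 12, |S3| = 28.
|S1∩S2| = 0 (no overlap).
|S1∩S3|: x∈[2,5], y∈[7,9] → 3·2 = 6.
|S2∩S3| = 0 (no overlap).
|S1∩S2∩S3| = 0.
|S1 ∪ S2 ∪ S3| = 48 − 6 + 0 = 42.00.

42.00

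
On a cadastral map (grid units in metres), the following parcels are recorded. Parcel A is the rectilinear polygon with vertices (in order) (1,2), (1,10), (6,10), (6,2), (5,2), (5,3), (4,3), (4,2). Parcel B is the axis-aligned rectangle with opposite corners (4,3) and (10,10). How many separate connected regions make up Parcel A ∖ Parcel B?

Parcel A ∖ Parcel B splits into 2 disjoint pieces (area 24, area 1).

2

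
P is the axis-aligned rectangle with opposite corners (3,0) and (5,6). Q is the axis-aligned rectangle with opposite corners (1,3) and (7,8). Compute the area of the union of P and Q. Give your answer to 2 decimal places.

36.00

By inclusion–exclusion:
Individual areas: |P| = 12, |Q| = 30.
|P∩Q|: x∈[3,5], y∈[3,6] → 2·3 = 6.
|P ∪ Q| = 42 − 6 = 36.00.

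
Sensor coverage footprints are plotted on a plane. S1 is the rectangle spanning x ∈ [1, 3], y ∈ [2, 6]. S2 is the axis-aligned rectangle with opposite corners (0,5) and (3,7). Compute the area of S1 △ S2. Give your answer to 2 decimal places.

10.00

|S1∩S2|: x∈[1,3], y∈[5,6] → 2·1 = 2.
|S1 △ S2| = |S1| + |S2| − 2·|S1∩S2| = 8 + 6 − 4 = 10.00.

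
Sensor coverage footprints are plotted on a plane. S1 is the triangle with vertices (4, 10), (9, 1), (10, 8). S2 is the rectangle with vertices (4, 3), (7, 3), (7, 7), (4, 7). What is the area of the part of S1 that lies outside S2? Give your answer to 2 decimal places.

|S1| = 22, |S1∩S2| = 1.6.
|S1 ∖ S2| = |S1| − |S1∩S2| = 22 − 1.6 = 20.40.

20.40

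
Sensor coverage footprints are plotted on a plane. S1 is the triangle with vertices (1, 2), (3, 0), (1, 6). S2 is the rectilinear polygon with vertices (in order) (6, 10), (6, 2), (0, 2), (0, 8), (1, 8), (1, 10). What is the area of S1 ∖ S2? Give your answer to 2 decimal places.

|S1| = 4, |S1∩S2| = 2.6667.
|S1 ∖ S2| = |S1| − |S1∩S2| = 4 − 2.6667 = 1.33.

1.33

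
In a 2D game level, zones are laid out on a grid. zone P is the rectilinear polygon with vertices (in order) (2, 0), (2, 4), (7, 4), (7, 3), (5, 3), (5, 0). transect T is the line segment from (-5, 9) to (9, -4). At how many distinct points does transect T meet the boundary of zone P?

2

The segment meets the boundary at (4.692,0), (2,2.5).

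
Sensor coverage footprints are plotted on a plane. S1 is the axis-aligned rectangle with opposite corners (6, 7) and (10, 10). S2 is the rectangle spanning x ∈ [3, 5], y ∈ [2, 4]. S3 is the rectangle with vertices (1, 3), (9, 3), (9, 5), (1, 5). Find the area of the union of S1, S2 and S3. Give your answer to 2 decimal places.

30.00

By inclusion–exclusion:
Individual areas: |S1| = 12, |S2| = 4, |S3| = 16.
|S1∩S2| = 0 (no overlap).
|S1∩S3| = 0 (no overlap).
|S2∩S3|: x∈[3,5], y∈[3,4] → 2·1 = 2.
|S1∩S2∩S3| = 0.
|S1 ∪ S2 ∪ S3| = 32 − 2 + 0 = 30.00.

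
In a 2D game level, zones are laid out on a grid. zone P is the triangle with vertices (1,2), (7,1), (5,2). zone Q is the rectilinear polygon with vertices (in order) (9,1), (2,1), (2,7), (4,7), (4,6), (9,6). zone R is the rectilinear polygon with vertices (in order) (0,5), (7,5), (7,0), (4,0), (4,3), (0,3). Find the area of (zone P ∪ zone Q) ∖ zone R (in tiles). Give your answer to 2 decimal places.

21.08

|zone P ∪ zone Q| = 37.0833.
|(zone P ∪ zone Q) ∩ zone R| = 16.
|(zone P ∪ zone Q) ∖ zone R| = 37.0833 − 16 = 21.08.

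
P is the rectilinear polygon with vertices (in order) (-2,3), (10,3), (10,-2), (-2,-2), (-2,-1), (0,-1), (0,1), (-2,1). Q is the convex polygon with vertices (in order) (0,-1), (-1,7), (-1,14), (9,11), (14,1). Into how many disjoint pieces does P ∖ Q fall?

P ∖ Q splits into 2 disjoint pieces (area 3.25, area 19.1429).

2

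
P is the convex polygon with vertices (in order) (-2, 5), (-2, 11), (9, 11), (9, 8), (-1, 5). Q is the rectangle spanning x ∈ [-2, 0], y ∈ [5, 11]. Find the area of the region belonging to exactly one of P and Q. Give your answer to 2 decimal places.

39.30

|P| = 51, |Q| = 12, |P∩Q| = 11.85.
|P △ Q| = |P| + |Q| − 2·|P∩Q| = 51 + 12 − 23.7 = 39.30.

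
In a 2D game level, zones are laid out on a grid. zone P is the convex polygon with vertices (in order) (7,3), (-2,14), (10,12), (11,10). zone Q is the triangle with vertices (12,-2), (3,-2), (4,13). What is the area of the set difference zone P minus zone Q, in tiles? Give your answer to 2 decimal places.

44.56

|zone P| = 64.5, |zone P∩zone Q| = 19.9389.
|zone P ∖ zone Q| = |zone P| − |zone P∩zone Q| = 64.5 − 19.9389 = 44.56.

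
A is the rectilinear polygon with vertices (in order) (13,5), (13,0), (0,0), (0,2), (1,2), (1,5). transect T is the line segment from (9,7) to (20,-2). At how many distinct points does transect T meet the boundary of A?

The segment meets the boundary at (13,3.727), (11.444,5).

2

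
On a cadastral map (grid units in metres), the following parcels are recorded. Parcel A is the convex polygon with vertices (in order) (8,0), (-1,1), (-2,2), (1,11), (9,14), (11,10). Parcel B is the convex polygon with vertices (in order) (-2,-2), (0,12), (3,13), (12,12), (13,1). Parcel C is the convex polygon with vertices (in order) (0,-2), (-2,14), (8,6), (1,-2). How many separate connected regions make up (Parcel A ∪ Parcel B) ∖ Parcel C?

(Parcel A ∪ Parcel B) ∖ Parcel C splits into 2 disjoint pieces (area 8.0764, area 103.1539).

2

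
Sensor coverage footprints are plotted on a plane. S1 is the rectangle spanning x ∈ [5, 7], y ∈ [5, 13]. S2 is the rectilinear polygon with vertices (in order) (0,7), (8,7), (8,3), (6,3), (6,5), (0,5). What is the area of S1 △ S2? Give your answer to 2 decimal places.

28.00

|S1| = 16, |S2| = 20, |S1∩S2| = 4.
|S1 △ S2| = |S1| + |S2| − 2·|S1∩S2| = 16 + 20 − 8 = 28.00.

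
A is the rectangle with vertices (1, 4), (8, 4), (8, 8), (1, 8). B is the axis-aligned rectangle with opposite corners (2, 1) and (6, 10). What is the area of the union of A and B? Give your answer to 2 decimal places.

48.00

By inclusion–exclusion:
Individual areas: |A| = 28, |B| = 36.
|A∩B|: x∈[2,6], y∈[4,8] → 4·4 = 16.
|A ∪ B| = 64 − 16 = 48.00.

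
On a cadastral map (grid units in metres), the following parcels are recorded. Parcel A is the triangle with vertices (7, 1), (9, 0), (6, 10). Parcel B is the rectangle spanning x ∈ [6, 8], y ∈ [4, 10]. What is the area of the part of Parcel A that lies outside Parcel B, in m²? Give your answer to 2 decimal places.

|Parcel A| = 8.5, |Parcel A∩Parcel B| = 3.4.
|Parcel A ∖ Parcel B| = |Parcel A| − |Parcel A∩Parcel B| = 8.5 − 3.4 = 5.10.

5.10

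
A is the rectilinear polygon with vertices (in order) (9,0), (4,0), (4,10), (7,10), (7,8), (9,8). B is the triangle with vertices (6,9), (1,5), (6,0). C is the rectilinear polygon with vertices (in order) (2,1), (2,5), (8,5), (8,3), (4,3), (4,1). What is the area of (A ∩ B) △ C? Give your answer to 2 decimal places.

22.40

|A ∩ B| = 14.4.
|(A ∩ B) ∩ C| = 4.
|(A ∩ B) △ C| = 14.4 + 16 − 8 = 22.40.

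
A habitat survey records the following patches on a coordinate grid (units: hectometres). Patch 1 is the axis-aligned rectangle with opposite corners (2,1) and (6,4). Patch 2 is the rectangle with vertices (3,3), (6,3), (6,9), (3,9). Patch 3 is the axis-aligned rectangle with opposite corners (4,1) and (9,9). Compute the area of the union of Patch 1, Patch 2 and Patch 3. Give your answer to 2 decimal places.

51.00

By inclusion–exclusion:
Individual areas: |Patch 1| = 12, |Patch 2| = 18, |Patch 3| = 40.
|Patch 1∩Patch 2|: x∈[3,6], y∈[3,4] → 3·1 = 3.
|Patch 1∩Patch 3|: x∈[4,6], y∈[1,4] → 2·3 = 6.
|Patch 2∩Patch 3|: x∈[4,6], y∈[3,9] → 2·6 = 12.
|Patch 1∩Patch 2∩Patch 3| = 2.
|Patch 1 ∪ Patch 2 ∪ Patch 3| = 70 − 21 + 2 = 51.00.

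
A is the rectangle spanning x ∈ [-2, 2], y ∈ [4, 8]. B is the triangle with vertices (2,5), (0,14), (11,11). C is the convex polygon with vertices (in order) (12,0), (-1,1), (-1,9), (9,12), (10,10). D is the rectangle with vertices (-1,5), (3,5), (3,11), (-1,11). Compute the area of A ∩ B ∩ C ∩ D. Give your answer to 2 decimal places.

1.00

The intersection is the polygon with vertices (1.333,8), (2,8), (2,5).
By the shoelace formula its area is 1.00.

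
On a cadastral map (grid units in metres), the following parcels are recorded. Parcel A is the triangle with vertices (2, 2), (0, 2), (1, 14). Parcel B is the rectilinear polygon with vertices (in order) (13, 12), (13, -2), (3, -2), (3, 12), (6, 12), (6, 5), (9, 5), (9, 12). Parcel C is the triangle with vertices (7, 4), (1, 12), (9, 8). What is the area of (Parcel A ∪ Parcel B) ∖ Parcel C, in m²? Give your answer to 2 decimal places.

|Parcel A ∪ Parcel B| = 131.
|(Parcel A ∪ Parcel B) ∩ Parcel C| = 9.3886.
|(Parcel A ∪ Parcel B) ∖ Parcel C| = 131 − 9.3886 = 121.61.

121.61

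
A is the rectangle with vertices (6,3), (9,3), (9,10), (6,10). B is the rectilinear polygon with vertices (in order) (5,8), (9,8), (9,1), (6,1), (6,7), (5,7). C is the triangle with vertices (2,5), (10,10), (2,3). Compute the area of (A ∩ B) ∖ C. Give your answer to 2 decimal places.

|A ∩ B| = 15.
|(A ∩ B) ∩ C| = 1.0857.
|(A ∩ B) ∖ C| = 15 − 1.0857 = 13.91.

13.91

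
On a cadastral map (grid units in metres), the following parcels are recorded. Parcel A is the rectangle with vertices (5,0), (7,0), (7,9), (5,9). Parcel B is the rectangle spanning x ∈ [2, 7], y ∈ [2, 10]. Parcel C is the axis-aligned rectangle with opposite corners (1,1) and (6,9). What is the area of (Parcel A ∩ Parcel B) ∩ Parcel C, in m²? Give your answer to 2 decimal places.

7.00

The region (Parcel A ∩ Parcel B) ∩ Parcel C is the polygon with vertices (5,2), (5,9), (6,9), (6,2).
By the shoelace formula its area is 7.00.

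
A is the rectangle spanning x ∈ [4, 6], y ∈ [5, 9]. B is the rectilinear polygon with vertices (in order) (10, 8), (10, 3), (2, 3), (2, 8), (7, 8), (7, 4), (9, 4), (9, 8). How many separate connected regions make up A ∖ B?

A ∖ B is a single connected region.

1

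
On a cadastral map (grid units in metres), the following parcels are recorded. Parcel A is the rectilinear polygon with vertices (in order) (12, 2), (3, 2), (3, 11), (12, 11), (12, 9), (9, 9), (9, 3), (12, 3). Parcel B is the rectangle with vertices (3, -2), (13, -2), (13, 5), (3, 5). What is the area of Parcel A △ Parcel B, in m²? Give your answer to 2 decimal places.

|Parcel A| = 63, |Parcel B| = 70, |Parcel A∩Parcel B| = 21.
|Parcel A △ Parcel B| = |Parcel A| + |Parcel B| − 2·|Parcel A∩Parcel B| = 63 + 70 − 42 = 91.00.

91.00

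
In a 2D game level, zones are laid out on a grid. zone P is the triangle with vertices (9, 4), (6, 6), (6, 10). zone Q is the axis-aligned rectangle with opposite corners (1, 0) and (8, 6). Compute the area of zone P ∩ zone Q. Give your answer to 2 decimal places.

The intersection is the polygon with vertices (6,6), (8,6), (8,4.667).
By the shoelace formula its area is 1.33.

1.33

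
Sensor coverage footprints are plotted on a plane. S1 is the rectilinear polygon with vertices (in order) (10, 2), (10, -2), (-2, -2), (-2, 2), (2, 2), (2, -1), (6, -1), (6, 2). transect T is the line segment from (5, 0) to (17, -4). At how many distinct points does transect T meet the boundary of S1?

2

The segment meets the boundary at (10,-1.667), (6,-0.333).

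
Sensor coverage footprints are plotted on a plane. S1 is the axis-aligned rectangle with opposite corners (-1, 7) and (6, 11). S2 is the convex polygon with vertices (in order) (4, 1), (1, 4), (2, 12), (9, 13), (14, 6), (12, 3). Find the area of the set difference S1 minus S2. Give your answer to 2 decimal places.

|S1| = 28, |S1∩S2| = 17.5.
|S1 ∖ S2| = |S1| − |S1∩S2| = 28 − 17.5 = 10.50.

10.50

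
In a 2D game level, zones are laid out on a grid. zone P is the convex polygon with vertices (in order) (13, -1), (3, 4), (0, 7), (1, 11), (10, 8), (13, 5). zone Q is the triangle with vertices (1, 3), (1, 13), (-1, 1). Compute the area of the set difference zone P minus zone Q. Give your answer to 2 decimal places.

80.00

|zone P| = 82.5, |zone P∩zone Q| = 2.5.
|zone P ∖ zone Q| = |zone P| − |zone P∩zone Q| = 82.5 − 2.5 = 80.00.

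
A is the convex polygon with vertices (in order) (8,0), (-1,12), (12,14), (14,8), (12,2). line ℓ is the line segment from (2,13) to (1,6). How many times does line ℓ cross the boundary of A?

The segment meets the boundary at (1.4,8.8), (1.921,12.449).

2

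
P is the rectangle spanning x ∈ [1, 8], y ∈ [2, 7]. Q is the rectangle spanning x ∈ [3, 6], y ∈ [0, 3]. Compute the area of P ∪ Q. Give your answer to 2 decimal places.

41.00

By inclusion–exclusion:
Individual areas: |P| = 35, |Q| = 9.
|P∩Q|: x∈[3,6], y∈[2,3] → 3·1 = 3.
|P ∪ Q| = 44 − 3 = 41.00.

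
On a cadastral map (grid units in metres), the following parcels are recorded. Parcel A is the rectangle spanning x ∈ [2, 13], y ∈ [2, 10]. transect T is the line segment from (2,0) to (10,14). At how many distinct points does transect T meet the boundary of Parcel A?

The segment meets the boundary at (7.714,10), (3.143,2).

2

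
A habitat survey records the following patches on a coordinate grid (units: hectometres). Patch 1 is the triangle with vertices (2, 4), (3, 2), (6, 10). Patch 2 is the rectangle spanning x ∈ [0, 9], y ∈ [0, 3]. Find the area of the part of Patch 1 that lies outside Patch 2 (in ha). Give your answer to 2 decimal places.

|Patch 1| = 7, |Patch 1∩Patch 2| = 0.4375.
|Patch 1 ∖ Patch 2| = |Patch 1| − |Patch 1∩Patch 2| = 7 − 0.4375 = 6.56.

6.56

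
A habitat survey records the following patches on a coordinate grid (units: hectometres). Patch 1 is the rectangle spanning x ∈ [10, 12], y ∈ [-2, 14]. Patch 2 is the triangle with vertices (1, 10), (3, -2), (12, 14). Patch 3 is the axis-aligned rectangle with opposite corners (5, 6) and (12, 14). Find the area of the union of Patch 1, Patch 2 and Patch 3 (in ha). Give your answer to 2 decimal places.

112.91

By inclusion–exclusion:
Individual areas: |Patch 1| = 32, |Patch 2| = 70, |Patch 3| = 56.
|Patch 1∩Patch 2| = 2.8283.
|Patch 1∩Patch 3|: x∈[10,12], y∈[6,14] → 2·8 = 16.
|Patch 2∩Patch 3| = 29.0909.
|Patch 1∩Patch 2∩Patch 3| = 2.8283.
|Patch 1 ∪ Patch 2 ∪ Patch 3| = 158 − 47.9192 + 2.8283 = 112.91.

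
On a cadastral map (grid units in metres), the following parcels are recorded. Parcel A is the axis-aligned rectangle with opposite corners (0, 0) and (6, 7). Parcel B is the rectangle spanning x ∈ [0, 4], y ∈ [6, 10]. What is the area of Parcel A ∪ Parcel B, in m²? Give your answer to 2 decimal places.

54.00

By inclusion–exclusion:
Individual areas: |Parcel A| = 42, |Parcel B| = 16.
|Parcel A∩Parcel B|: x∈[0,4], y∈[6,7] → 4·1 = 4.
|Parcel A ∪ Parcel B| = 58 − 4 = 54.00.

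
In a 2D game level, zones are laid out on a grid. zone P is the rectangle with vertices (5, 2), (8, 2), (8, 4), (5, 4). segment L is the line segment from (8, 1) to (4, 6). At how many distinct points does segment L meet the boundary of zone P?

The segment meets the boundary at (5.6,4), (7.2,2).

2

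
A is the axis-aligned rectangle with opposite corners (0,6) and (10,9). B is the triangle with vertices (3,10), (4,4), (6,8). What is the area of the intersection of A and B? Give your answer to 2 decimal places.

6.00

The intersection is the polygon with vertices (4.5,9), (6,8), (5,6), (3.667,6), (3.167,9).
By the shoelace formula its area is 6.00.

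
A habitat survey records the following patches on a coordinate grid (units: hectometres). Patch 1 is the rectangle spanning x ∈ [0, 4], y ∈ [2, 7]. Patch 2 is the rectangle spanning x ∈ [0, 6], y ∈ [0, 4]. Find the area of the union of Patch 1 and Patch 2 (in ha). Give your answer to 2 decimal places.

By inclusion–exclusion:
Individual areas: |Patch 1| = 20, |Patch 2| = 24.
|Patch 1∩Patch 2|: x∈[0,4], y∈[2,4] → 4·2 = 8.
|Patch 1 ∪ Patch 2| = 44 − 8 = 36.00.

36.00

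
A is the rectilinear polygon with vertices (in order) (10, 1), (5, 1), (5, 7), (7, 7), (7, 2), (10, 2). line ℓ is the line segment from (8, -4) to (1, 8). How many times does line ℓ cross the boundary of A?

2

The segment meets the boundary at (5,1.143), (5.083,1).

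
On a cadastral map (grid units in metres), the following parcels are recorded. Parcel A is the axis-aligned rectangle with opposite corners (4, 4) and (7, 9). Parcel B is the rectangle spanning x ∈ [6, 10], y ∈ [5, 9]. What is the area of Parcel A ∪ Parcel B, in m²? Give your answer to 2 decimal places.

27.00

By inclusion–exclusion:
Individual areas: |Parcel A| = 15, |Parcel B| = 16.
|Parcel A∩Parcel B|: x∈[6,7], y∈[5,9] → 1·4 = 4.
|Parcel A ∪ Parcel B| = 31 − 4 = 27.00.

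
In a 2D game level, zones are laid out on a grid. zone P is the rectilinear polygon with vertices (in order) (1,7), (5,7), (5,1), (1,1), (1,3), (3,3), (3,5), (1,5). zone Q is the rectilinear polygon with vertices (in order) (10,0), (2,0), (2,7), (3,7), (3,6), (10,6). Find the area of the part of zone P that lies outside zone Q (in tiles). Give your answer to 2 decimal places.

6.00

|zone P| = 20, |zone P∩zone Q| = 14.
|zone P ∖ zone Q| = |zone P| − |zone P∩zone Q| = 20 − 14 = 6.00.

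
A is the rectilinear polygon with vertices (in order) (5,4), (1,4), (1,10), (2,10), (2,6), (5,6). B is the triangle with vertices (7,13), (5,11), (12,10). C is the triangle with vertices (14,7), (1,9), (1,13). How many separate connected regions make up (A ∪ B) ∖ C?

2

(A ∪ B) ∖ C splits into 2 disjoint pieces (area 10.9231, area 7.971).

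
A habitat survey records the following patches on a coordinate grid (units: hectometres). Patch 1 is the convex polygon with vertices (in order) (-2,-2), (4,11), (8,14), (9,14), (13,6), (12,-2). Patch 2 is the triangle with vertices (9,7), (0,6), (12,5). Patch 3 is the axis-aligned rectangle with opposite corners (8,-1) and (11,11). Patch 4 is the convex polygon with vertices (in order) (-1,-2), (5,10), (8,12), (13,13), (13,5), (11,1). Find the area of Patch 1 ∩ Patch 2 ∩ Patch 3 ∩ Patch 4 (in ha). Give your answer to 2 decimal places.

3.99

The intersection is the polygon with vertices (11,5.667), (11,5.083), (8,5.333), (8,6.889), (9,7).
By the shoelace formula its area is 3.99.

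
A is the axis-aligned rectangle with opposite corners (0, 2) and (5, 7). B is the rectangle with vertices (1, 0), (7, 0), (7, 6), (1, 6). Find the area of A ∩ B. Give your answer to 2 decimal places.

|A∩B|: x∈[1,5], y∈[2,6] → 4·4 = 16.

16.00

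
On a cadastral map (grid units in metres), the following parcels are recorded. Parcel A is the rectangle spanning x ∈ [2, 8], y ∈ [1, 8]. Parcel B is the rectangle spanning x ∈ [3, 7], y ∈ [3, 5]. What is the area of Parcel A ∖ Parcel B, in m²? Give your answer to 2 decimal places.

|Parcel A∩Parcel B|: x∈[3,7], y∈[3,5] → 4·2 = 8.
|Parcel A| = 42.
|Parcel A ∖ Parcel B| = |Parcel A| − |Parcel A∩Parcel B| = 42 − 8 = 34.00.

34.00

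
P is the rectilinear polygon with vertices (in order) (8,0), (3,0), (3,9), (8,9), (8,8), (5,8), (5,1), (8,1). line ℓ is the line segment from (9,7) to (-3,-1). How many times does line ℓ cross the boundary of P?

2

The segment meets the boundary at (3,3), (5,4.333).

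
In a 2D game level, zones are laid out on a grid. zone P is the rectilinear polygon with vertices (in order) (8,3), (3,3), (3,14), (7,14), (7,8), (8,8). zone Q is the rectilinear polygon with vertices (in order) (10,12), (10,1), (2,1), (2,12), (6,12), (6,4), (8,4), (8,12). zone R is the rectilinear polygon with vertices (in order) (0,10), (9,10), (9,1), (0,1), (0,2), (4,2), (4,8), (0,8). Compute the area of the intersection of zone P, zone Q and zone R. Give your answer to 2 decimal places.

18.00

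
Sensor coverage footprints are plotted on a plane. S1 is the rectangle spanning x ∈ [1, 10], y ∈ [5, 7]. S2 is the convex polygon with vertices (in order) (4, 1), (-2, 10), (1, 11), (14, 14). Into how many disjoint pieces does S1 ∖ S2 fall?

2

S1 ∖ S2 splits into 2 disjoint pieces (area 4.3077, area 0.0833).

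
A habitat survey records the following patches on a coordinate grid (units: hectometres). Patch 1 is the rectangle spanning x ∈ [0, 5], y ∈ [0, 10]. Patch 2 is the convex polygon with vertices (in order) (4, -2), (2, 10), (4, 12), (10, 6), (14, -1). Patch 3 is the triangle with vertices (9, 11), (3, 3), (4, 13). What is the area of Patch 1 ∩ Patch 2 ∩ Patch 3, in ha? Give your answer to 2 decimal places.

8.85

The intersection is the polygon with vertices (5,5.667), (3.136,3.182), (3.062,3.625), (3.7,10), (5,10).
By the shoelace formula its area is 8.85.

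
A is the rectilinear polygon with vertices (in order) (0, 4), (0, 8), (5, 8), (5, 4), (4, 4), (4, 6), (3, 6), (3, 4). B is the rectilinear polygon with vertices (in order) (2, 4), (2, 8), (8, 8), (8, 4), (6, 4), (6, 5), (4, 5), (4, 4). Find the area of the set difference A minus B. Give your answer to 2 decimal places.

|A| = 18, |A∩B| = 9.
|A ∖ B| = |A| − |A∩B| = 18 − 9 = 9.00.

9.00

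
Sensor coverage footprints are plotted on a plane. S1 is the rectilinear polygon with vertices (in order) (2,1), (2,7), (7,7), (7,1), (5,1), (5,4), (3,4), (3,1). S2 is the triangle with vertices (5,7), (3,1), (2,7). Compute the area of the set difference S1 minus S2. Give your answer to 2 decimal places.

16.50

|S1| = 24, |S1∩S2| = 7.5.
|S1 ∖ S2| = |S1| − |S1∩S2| = 24 − 7.5 = 16.50.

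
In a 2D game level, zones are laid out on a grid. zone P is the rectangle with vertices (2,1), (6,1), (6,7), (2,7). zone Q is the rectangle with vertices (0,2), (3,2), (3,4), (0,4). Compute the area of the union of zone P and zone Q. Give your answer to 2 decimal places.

28.00

By inclusion–exclusion:
Individual areas: |zone P| = 24, |zone Q| = 6.
|zone P∩zone Q|: x∈[2,3], y∈[2,4] → 1·2 = 2.
|zone P ∪ zone Q| = 30 − 2 = 28.00.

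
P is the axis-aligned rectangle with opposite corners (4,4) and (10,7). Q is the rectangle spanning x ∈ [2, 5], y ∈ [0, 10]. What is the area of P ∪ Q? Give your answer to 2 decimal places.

45.00

By inclusion–exclusion:
Individual areas: |P| = 18, |Q| = 30.
|P∩Q|: x∈[4,5], y∈[4,7] → 1·3 = 3.
|P ∪ Q| = 48 − 3 = 45.00.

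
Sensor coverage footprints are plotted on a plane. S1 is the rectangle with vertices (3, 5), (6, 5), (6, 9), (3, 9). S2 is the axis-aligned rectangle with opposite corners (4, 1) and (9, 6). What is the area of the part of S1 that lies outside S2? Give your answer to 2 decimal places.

|S1∩S2|: x∈[4,6], y∈[5,6] → 2·1 = 2.
|S1| = 12.
|S1 ∖ S2| = |S1| − |S1∩S2| = 12 − 2 = 10.00.

10.00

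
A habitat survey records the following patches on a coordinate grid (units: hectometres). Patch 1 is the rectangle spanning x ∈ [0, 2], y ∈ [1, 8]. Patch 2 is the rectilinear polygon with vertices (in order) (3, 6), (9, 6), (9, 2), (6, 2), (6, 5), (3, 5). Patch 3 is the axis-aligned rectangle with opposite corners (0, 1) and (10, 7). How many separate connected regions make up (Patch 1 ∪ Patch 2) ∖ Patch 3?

(Patch 1 ∪ Patch 2) ∖ Patch 3 is a single connected region.

1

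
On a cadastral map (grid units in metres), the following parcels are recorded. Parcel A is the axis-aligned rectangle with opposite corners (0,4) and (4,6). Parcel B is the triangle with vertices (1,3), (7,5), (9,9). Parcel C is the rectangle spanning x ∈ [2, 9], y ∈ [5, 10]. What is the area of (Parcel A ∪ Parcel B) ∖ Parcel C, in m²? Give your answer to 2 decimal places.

|Parcel A ∪ Parcel B| = 16.9583.
|(Parcel A ∪ Parcel B) ∩ Parcel C| = 8.625.
|(Parcel A ∪ Parcel B) ∖ Parcel C| = 16.9583 − 8.625 = 8.33.

8.33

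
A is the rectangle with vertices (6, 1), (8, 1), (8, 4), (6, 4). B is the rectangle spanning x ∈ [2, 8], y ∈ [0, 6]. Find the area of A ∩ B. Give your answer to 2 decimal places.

|A∩B|: x∈[6,8], y∈[1,4] → 2·3 = 6.

6.00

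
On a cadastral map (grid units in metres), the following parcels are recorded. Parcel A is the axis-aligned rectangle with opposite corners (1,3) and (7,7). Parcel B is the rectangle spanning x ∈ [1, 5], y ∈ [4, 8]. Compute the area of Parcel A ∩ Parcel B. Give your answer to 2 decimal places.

12.00

|Parcel A∩Parcel B|: x∈[1,5], y∈[4,7] → 4·3 = 12.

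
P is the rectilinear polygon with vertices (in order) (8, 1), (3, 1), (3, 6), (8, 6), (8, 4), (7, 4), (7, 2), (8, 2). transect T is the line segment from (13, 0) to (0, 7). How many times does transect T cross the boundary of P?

The segment meets the boundary at (3,5.385), (7,3.231).

2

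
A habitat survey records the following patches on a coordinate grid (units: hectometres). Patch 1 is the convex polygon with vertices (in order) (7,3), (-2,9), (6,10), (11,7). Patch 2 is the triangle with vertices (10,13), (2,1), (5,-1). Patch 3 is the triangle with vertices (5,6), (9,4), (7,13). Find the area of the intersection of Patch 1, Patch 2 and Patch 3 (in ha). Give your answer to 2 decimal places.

6.02

The intersection is the polygon with vertices (7.429,9.143), (7.923,8.846), (8.151,7.822), (7.121,4.939), (5.25,5.875).
By the shoelace formula its area is 6.02.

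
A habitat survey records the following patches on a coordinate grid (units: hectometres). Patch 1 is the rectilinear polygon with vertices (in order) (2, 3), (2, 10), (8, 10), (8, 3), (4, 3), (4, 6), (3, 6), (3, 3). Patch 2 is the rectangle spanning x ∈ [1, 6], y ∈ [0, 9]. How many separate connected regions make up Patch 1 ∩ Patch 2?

1

Patch 1 ∩ Patch 2 is a single connected region.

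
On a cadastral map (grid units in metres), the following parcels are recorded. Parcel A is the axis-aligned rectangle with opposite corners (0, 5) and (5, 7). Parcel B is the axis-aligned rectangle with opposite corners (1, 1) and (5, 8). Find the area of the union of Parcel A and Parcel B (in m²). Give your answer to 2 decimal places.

By inclusion–exclusion:
Individual areas: |Parcel A| = 10, |Parcel B| = 28.
|Parcel A∩Parcel B|: x∈[1,5], y∈[5,7] → 4·2 = 8.
|Parcel A ∪ Parcel B| = 38 − 8 = 30.00.

30.00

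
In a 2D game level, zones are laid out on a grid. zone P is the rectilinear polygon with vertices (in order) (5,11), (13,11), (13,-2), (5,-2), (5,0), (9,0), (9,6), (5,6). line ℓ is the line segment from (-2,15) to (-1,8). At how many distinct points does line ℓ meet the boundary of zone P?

The segment lies entirely outside zone P and never meets its boundary.

0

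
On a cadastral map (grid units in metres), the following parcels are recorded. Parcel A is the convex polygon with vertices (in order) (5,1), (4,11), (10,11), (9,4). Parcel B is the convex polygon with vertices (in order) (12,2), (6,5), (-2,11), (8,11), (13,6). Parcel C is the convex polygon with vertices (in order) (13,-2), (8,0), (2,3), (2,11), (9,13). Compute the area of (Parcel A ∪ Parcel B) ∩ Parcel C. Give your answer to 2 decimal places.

|Parcel A ∪ Parcel B| = 74.6946.
|(Parcel A ∪ Parcel B) ∩ Parcel C| = 60.81.

60.81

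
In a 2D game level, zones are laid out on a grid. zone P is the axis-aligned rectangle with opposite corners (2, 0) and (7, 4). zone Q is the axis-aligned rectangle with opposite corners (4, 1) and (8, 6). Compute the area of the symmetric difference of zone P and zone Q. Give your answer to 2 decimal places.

22.00

|zone P∩zone Q|: x∈[4,7], y∈[1,4] → 3·3 = 9.
|zone P △ zone Q| = |zone P| + |zone Q| − 2·|zone P∩zone Q| = 20 + 20 − 18 = 22.00.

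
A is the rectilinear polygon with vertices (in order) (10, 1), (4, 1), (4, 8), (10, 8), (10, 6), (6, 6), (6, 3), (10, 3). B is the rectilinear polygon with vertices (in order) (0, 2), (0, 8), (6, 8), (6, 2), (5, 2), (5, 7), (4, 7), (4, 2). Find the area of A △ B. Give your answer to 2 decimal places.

47.00

|A| = 30, |B| = 31, |A∩B| = 7.
|A △ B| = |A| + |B| − 2·|A∩B| = 30 + 31 − 14 = 47.00.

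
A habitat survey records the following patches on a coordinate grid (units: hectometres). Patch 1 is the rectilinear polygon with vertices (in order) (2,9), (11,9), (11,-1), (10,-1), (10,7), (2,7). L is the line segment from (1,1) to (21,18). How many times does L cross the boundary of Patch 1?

The segment meets the boundary at (10.412,9), (8.059,7).

2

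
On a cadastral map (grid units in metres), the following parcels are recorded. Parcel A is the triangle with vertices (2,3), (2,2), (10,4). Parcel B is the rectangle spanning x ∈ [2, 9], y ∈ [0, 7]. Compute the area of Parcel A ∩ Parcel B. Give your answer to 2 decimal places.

3.94

The intersection is the polygon with vertices (2,3), (9,3.875), (9,3.75), (2,2).
By the shoelace formula its area is 3.94.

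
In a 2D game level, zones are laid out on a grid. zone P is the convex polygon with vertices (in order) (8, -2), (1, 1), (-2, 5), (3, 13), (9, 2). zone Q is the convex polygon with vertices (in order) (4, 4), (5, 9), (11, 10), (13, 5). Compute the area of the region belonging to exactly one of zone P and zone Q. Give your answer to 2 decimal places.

|zone P| = 84.5, |zone Q| = 38, |zone P∩zone Q| = 9.4294.
|zone P △ zone Q| = |zone P| + |zone Q| − 2·|zone P∩zone Q| = 84.5 + 38 − 18.8587 = 103.64.

103.64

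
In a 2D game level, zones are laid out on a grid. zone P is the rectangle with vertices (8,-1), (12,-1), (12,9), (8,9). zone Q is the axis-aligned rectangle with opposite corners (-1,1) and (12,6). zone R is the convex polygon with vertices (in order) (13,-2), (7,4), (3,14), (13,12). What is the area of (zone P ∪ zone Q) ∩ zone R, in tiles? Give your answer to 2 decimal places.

The region (zone P ∪ zone Q) ∩ zone R is the polygon with vertices (8,6), (8,9), (12,9), (12,6), (12,1), (12,-1), (7,4), (6.2,6).
By the shoelace formula its area is 35.30.

35.30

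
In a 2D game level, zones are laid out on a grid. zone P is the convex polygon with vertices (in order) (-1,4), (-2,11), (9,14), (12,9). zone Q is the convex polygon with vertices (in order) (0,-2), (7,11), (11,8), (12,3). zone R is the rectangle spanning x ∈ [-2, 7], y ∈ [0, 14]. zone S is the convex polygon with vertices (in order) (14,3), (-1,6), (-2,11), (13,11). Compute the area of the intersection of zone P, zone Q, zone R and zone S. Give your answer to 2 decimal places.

The intersection is the polygon with vertices (7,7.077), (4.336,6.052), (7,11).
By the shoelace formula its area is 5.23.

5.23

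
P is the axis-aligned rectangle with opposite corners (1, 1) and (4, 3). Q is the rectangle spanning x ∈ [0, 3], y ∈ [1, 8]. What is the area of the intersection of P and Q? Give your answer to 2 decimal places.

|P∩Q|: x∈[1,3], y∈[1,3] → 2·2 = 4.

4.00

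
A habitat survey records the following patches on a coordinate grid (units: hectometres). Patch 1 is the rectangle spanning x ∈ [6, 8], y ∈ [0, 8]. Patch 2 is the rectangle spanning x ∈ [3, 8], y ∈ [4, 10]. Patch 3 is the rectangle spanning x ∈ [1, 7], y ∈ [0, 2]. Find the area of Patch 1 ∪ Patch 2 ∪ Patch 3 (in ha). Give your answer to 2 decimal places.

48.00

By inclusion–exclusion:
Individual areas: |Patch 1| = 16, |Patch 2| = 30, |Patch 3| = 12.
|Patch 1∩Patch 2|: x∈[6,8], y∈[4,8] → 2·4 = 8.
|Patch 1∩Patch 3|: x∈[6,7], y∈[0,2] → 1·2 = 2.
|Patch 2∩Patch 3| = 0 (no overlap).
|Patch 1∩Patch 2∩Patch 3| = 0.
|Patch 1 ∪ Patch 2 ∪ Patch 3| = 58 − 10 + 0 = 48.00.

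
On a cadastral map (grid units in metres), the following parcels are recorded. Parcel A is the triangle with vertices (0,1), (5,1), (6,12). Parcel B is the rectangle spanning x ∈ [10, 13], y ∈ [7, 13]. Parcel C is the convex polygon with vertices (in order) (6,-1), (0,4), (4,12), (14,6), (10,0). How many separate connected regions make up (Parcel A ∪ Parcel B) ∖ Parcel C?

(Parcel A ∪ Parcel B) ∖ Parcel C splits into 3 disjoint pieces (area 3.7125, area 0.2338, area 16.3667).

3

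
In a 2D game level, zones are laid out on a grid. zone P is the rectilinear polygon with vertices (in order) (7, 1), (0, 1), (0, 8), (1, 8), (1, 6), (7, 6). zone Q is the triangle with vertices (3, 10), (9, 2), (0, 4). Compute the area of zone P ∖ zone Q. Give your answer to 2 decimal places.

|zone P| = 37, |zone P∩zone Q| = 17.7778.
|zone P ∖ zone Q| = |zone P| − |zone P∩zone Q| = 37 − 17.7778 = 19.22.

19.22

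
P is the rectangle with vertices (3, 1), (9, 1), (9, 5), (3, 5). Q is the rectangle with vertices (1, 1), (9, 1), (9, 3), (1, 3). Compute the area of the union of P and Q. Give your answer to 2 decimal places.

By inclusion–exclusion:
Individual areas: |P| = 24, |Q| = 16.
|P∩Q|: x∈[3,9], y∈[1,3] → 6·2 = 12.
|P ∪ Q| = 40 − 12 = 28.00.

28.00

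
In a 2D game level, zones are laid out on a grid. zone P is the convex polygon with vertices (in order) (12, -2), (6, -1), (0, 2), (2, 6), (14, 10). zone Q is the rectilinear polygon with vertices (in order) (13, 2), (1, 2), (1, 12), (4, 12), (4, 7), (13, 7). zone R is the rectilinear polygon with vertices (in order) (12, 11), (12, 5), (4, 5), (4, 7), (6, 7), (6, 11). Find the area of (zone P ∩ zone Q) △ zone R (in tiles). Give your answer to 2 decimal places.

|zone P ∩ zone Q| = 56.1667.
|(zone P ∩ zone Q) ∩ zone R| = 15.8333.
|(zone P ∩ zone Q) △ zone R| = 56.1667 + 40 − 31.6667 = 64.50.

64.50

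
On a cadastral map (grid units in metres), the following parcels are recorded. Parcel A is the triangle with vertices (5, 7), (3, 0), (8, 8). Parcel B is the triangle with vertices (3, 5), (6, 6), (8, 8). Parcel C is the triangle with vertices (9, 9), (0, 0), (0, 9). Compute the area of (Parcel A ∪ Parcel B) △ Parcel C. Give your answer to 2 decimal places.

|Parcel A ∪ Parcel B| = 9.863.
|(Parcel A ∪ Parcel B) ∩ Parcel C| = 4.163.
|(Parcel A ∪ Parcel B) △ Parcel C| = 9.863 + 40.5 − 8.326 = 42.04.

42.04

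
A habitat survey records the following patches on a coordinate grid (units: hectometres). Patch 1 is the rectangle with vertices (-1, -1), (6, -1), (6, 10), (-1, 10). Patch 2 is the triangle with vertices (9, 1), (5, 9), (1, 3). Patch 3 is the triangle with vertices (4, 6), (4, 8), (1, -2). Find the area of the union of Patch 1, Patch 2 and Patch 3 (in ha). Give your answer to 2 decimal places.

84.91

By inclusion–exclusion:
Individual areas: |Patch 1| = 77, |Patch 2| = 28, |Patch 3| = 3.
|Patch 1∩Patch 2| = 20.125.
|Patch 1∩Patch 3| = 2.9625.
|Patch 2∩Patch 3| = 2.1345.
|Patch 1∩Patch 2∩Patch 3| = 2.1345.
|Patch 1 ∪ Patch 2 ∪ Patch 3| = 108 − 25.222 + 2.1345 = 84.91.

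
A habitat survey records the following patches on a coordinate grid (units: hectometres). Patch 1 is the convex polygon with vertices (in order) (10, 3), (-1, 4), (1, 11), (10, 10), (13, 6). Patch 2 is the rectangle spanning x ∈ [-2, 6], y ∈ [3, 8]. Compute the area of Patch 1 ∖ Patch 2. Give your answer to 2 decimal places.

53.56

|Patch 1| = 81.5, |Patch 1∩Patch 2| = 27.9416.
|Patch 1 ∖ Patch 2| = |Patch 1| − |Patch 1∩Patch 2| = 81.5 − 27.9416 = 53.56.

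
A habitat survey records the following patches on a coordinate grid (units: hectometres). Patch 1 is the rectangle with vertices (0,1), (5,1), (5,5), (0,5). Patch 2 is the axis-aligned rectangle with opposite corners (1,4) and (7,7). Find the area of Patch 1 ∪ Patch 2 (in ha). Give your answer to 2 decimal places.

By inclusion–exclusion:
Individual areas: |Patch 1| = 20, |Patch 2| = 18.
|Patch 1∩Patch 2|: x∈[1,5], y∈[4,5] → 4·1 = 4.
|Patch 1 ∪ Patch 2| = 38 − 4 = 34.00.

34.00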